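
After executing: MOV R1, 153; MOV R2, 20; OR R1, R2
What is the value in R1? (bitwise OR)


Register state trace:
  MOV R1, 153  → R1 = 153 (0b10011001)
  MOV R2, 20  → R2 = 20 (0b00010100)
  OR R1, R2   → R1 = 153 OR 20 = 157 (0b10011101)
Final: R1 = 157

157


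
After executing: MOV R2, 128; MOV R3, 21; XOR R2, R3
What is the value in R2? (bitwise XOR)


Register state trace:
  MOV R2, 128  → R2 = 128 (0b10000000)
  MOV R3, 21  → R3 = 21 (0b00010101)
  XOR R2, R3  → R2 = 128 XOR 21 = 149 (0b10010101)
Final: R2 = 149

149


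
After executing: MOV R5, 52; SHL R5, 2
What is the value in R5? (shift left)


Register state trace:
  MOV R5, 52  → R5 = 52
  SHL R5, 2  → R5 = 52 << 2 = 52 * 2^2 = 208
Final: R5 = 208

208


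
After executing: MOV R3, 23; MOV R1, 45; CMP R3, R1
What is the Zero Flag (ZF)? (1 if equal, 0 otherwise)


Register state trace:
  MOV R3, 23  → R3 = 23
  MOV R1, 45  → R1 = 45
  CMP R3, R1  → computes 23 - 45 = -22
  Result is nonzero, so values are not equal
ZF = 0

0


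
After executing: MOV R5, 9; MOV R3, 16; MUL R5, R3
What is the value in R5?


Register state trace:
  MOV R5, 9  → R5 = 9
  MOV R3, 16  → R3 = 16
  MUL R5, R3  → R5 = 9 * 16 = 144
Final: R5 = 144

144


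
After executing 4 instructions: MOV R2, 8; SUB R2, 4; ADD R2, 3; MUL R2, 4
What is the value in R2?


Register state trace:
  MOV R2, 8  → R2 = 8
  SUB R2, 4  → R2 = 8 - 4 = 4
  ADD R2, 3  → R2 = 4 + 3 = 7
  MUL R2, 4  → R2 = 7 * 4 = 28
Final: R2 = 28

28


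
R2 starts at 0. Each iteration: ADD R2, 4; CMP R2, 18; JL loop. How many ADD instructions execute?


Loop trace (R2 starts at 0, target 18, step 4):
  ADD #1: R2 = 0 + 4 = 4  → 4 < 18, loop
  ADD #2: R2 = 4 + 4 = 8  → 8 < 18, loop
  ADD #3: R2 = 8 + 4 = 12  → 12 < 18, loop
  ADD #4: R2 = 12 + 4 = 16  → 16 < 18, loop
  ADD #5: R2 = 16 + 4 = 20  → 20 >= 18, exit
Total ADD instructions: 5

5


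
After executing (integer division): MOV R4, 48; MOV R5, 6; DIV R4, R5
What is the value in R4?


Register state trace:
  MOV R4, 48  → R4 = 48
  MOV R5, 6  → R5 = 6
  DIV R4, R5  → R4 = 48 // 6 = 8
Final: R4 = 8

8


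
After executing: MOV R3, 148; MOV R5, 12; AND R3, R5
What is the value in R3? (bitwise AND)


Register state trace:
  MOV R3, 148  → R3 = 148 (0b10010100)
  MOV R5, 12  → R5 = 12 (0b00001100)
  AND R3, R5  → R3 = 148 AND 12 = 4 (0b00000100)
Final: R3 = 4

4


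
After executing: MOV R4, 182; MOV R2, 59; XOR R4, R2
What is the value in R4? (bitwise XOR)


Register state trace:
  MOV R4, 182  → R4 = 182 (0b10110110)
  MOV R2, 59  → R2 = 59 (0b00111011)
  XOR R4, R2  → R4 = 182 XOR 59 = 141 (0b10001101)
Final: R4 = 141

141


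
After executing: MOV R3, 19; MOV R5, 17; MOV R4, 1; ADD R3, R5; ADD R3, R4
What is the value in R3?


Register state trace:
  MOV R3, 19  → R3 = 19
  MOV R5, 17  → R5 = 17
  MOV R4, 1  → R4 = 1
  ADD R3, R5  → R3 = 19 + 17 = 36
  ADD R3, R4  → R3 = 36 + 1 = 37
Final: R3 = 37

37


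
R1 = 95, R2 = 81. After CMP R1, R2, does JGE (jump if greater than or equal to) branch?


Trace:
  R1 = 95, R2 = 81
  CMP R1, R2  → compares 95 vs 81
  JGE checks: is 95 greater than or equal to 81?
  95 > 81, so condition is true
Branch taken: Yes

Yes


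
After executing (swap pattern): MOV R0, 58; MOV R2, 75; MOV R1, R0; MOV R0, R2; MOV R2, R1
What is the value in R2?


Register state trace (swap pattern):
  MOV R0, 58  → R0 = 58
  MOV R2, 75  → R2 = 75
  MOV R1, R0  → R1 = 58  (save R0)
  MOV R0, R2  → R0 = 75  (R0 gets R2's value)
  MOV R2, R1  → R2 = 58  (R2 gets saved value)
Final: R2 = 58

58


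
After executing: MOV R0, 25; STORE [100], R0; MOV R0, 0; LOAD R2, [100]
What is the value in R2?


Register and memory trace:
  MOV R0, 25  → R0 = 25
  STORE [100], R0  → mem[100] = 25
  MOV R0, 0  → R0 = 0
  LOAD R2, [100]  → R2 = mem[100] = 25
Final: R2 = 25

25


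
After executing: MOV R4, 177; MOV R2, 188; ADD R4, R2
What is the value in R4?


Register state trace:
  MOV R4, 177  → R4 = 177
  MOV R2, 188  → R2 = 188
  ADD R4, R2  → R4 = 177 + 188 = 365
Final: R4 = 365

365


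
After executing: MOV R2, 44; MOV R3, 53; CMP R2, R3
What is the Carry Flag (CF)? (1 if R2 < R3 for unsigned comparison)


Register state trace:
  MOV R2, 44  → R2 = 44
  MOV R3, 53  → R3 = 53
  CMP R2, R3  → unsigned 44 - 53: borrow occurs
  44 < 53, so CF = 1
CF = 1

1


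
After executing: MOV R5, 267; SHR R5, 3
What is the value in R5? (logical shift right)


Register state trace:
  MOV R5, 267  → R5 = 267
  SHR R5, 3  → R5 = 267 >> 3 = 267 // 2^3 = 33
Final: R5 = 33

33


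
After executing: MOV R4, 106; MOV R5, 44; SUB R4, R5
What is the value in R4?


Register state trace:
  MOV R4, 106  → R4 = 106
  MOV R5, 44  → R5 = 44
  SUB R4, R5  → R4 = 106 - 44 = 62
Final: R4 = 62

62


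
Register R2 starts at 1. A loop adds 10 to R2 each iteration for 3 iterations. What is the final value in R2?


Starting value: R2 = 1
  Iter 1: R2 = 1 + 10 = 11
  Iter 2: R2 = 11 + 10 = 21
  Iter 3: R2 = 21 + 10 = 31
Final: R2 = 31

31


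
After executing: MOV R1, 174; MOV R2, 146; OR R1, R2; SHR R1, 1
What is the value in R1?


Register state trace:
  MOV R1, 174  → R1 = 174 (0b10101110)
  MOV R2, 146  → R2 = 146 (0b10010010)
  OR R1, R2  → R1 = 174 OR 146 = 190 (0b10111110)
  SHR R1, 1  → R1 = 190 >> 1 = 95
Final: R1 = 95

95


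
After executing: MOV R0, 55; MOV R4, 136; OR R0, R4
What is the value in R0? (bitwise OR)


Register state trace:
  MOV R0, 55  → R0 = 55 (0b00110111)
  MOV R4, 136  → R4 = 136 (0b10001000)
  OR R0, R4   → R0 = 55 OR 136 = 191 (0b10111111)
Final: R0 = 191

191


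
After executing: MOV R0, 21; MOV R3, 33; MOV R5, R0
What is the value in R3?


Register state trace:
  MOV R0, 21  → R0 = 21
  MOV R3, 33  → R3 = 33
  MOV R5, R0  → R5 = 21
Final: R3 = 33

33


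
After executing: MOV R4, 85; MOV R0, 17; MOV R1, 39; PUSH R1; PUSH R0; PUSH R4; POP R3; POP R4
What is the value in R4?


Stack trace (top is rightmost):
  MOV R4, 85  → R4 = 85
  MOV R0, 17  → R0 = 17
  MOV R1, 39  → R1 = 39
  PUSH R1  → stack: [39]
  PUSH R0  → stack: [39, 17]
  PUSH R4  → stack: [39, 17, 85]
  POP R3  → R3 = 85, stack: [39, 17]
  POP R4  → R4 = 17, stack: [39]
Final: R4 = 17

17


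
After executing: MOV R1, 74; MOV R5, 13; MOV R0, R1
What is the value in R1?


Register state trace:
  MOV R1, 74  → R1 = 74
  MOV R5, 13  → R5 = 13
  MOV R0, R1  → R0 = 74
Final: R1 = 74

74


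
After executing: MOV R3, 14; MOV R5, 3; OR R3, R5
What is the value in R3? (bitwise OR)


Register state trace:
  MOV R3, 14  → R3 = 14 (0b00001110)
  MOV R5, 3  → R5 = 3 (0b00000011)
  OR R3, R5   → R3 = 14 OR 3 = 15 (0b00001111)
Final: R3 = 15

15


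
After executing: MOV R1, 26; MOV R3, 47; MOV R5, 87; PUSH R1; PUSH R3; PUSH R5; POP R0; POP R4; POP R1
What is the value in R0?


Stack trace (top is rightmost):
  MOV R1, 26  → R1 = 26
  MOV R3, 47  → R3 = 47
  MOV R5, 87  → R5 = 87
  PUSH R1  → stack: [26]
  PUSH R3  → stack: [26, 47]
  PUSH R5  → stack: [26, 47, 87]
  POP R0  → R0 = 87, stack: [26, 47]
  POP R4  → R4 = 47, stack: [26]
  POP R1  → R1 = 26, stack: []
Final: R0 = 87

87


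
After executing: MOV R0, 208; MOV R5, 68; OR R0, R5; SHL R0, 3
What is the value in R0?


Register state trace:
  MOV R0, 208  → R0 = 208 (0b11010000)
  MOV R5, 68  → R5 = 68 (0b01000100)
  OR R0, R5  → R0 = 208 OR 68 = 212 (0b11010100)
  SHL R0, 3  → R0 = 212 << 3 = 1696
Final: R0 = 1696

1696


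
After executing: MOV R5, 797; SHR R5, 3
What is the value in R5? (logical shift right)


Register state trace:
  MOV R5, 797  → R5 = 797
  SHR R5, 3  → R5 = 797 >> 3 = 797 // 2^3 = 99
Final: R5 = 99

99


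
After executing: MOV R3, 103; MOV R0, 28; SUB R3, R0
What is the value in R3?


Register state trace:
  MOV R3, 103  → R3 = 103
  MOV R0, 28  → R0 = 28
  SUB R3, R0  → R3 = 103 - 28 = 75
Final: R3 = 75

75


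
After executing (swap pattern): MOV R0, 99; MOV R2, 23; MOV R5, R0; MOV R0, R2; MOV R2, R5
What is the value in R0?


Register state trace (swap pattern):
  MOV R0, 99  → R0 = 99
  MOV R2, 23  → R2 = 23
  MOV R5, R0  → R5 = 99  (save R0)
  MOV R0, R2  → R0 = 23  (R0 gets R2's value)
  MOV R2, R5  → R2 = 99  (R2 gets saved value)
Final: R0 = 23

23


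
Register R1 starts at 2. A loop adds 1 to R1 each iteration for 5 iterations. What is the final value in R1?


Starting value: R1 = 2
  Iter 1: R1 = 2 + 1 = 3
  Iter 2: R1 = 3 + 1 = 4
  Iter 3: R1 = 4 + 1 = 5
  Iter 4: R1 = 5 + 1 = 6
  Iter 5: R1 = 6 + 1 = 7
Final: R1 = 7

7


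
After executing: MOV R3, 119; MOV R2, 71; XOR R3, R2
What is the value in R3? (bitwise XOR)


Register state trace:
  MOV R3, 119  → R3 = 119 (0b01110111)
  MOV R2, 71  → R2 = 71 (0b01000111)
  XOR R3, R2  → R3 = 119 XOR 71 = 48 (0b00110000)
Final: R3 = 48

48


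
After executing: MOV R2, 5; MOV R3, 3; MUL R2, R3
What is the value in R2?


Register state trace:
  MOV R2, 5  → R2 = 5
  MOV R3, 3  → R3 = 3
  MUL R2, R3  → R2 = 5 * 3 = 15
Final: R2 = 15

15


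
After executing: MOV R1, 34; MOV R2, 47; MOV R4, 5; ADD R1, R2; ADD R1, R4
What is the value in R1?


Register state trace:
  MOV R1, 34  → R1 = 34
  MOV R2, 47  → R2 = 47
  MOV R4, 5  → R4 = 5
  ADD R1, R2  → R1 = 34 + 47 = 81
  ADD R1, R4  → R1 = 81 + 5 = 86
Final: R1 = 86

86


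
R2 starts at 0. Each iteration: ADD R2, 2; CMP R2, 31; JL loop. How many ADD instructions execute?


Loop trace (R2 starts at 0, target 31, step 2):
  ADD #1: R2 = 0 + 2 = 2  → 2 < 31, loop
  ADD #2: R2 = 2 + 2 = 4  → 4 < 31, loop
  ADD #3: R2 = 4 + 2 = 6  → 6 < 31, loop
  ADD #4: R2 = 6 + 2 = 8  → 8 < 31, loop
  ADD #5: R2 = 8 + 2 = 10  → 10 < 31, loop
  ADD #6: R2 = 10 + 2 = 12  → 12 < 31, loop
  ADD #7: R2 = 12 + 2 = 14  → 14 < 31, loop
  ADD #8: R2 = 14 + 2 = 16  → 16 < 31, loop
  ADD #9: R2 = 16 + 2 = 18  → 18 < 31, loop
  ADD #10: R2 = 18 + 2 = 20  → 20 < 31, loop
  ADD #11: R2 = 20 + 2 = 22  → 22 < 31, loop
  ADD #12: R2 = 22 + 2 = 24  → 24 < 31, loop
  ADD #13: R2 = 24 + 2 = 26  → 26 < 31, loop
  ADD #14: R2 = 26 + 2 = 28  → 28 < 31, loop
  ADD #15: R2 = 28 + 2 = 30  → 30 < 31, loop
  ADD #16: R2 = 30 + 2 = 32  → 32 >= 31, exit
Total ADD instructions: 16

16


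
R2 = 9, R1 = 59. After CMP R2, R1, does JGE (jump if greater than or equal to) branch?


Trace:
  R2 = 9, R1 = 59
  CMP R2, R1  → compares 9 vs 59
  JGE checks: is 9 greater than or equal to 59?
  9 < 59, so condition is false
Branch taken: No

No


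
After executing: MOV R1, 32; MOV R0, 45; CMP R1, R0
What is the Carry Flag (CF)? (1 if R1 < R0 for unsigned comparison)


Register state trace:
  MOV R1, 32  → R1 = 32
  MOV R0, 45  → R0 = 45
  CMP R1, R0  → unsigned 32 - 45: borrow occurs
  32 < 45, so CF = 1
CF = 1

1


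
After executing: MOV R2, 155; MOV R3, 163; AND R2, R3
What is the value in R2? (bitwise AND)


Register state trace:
  MOV R2, 155  → R2 = 155 (0b10011011)
  MOV R3, 163  → R3 = 163 (0b10100011)
  AND R2, R3  → R2 = 155 AND 163 = 131 (0b10000011)
Final: R2 = 131

131


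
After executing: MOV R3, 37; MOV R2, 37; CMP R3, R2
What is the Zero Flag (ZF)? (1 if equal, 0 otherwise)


Register state trace:
  MOV R3, 37  → R3 = 37
  MOV R2, 37  → R2 = 37
  CMP R3, R2  → computes 37 - 37 = 0
  Result is zero, so values are equal
ZF = 1

1


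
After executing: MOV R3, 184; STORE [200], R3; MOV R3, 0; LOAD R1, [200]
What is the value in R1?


Register and memory trace:
  MOV R3, 184  → R3 = 184
  STORE [200], R3  → mem[200] = 184
  MOV R3, 0  → R3 = 0
  LOAD R1, [200]  → R1 = mem[200] = 184
Final: R1 = 184

184


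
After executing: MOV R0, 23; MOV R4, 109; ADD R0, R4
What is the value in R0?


Register state trace:
  MOV R0, 23  → R0 = 23
  MOV R4, 109  → R4 = 109
  ADD R0, R4  → R0 = 23 + 109 = 132
Final: R0 = 132

132


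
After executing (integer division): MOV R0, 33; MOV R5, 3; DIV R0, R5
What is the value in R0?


Register state trace:
  MOV R0, 33  → R0 = 33
  MOV R5, 3  → R5 = 3
  DIV R0, R5  → R0 = 33 // 3 = 11
Final: R0 = 11

11


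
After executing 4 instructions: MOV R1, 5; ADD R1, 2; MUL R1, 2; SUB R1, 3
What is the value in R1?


Register state trace:
  MOV R1, 5  → R1 = 5
  ADD R1, 2  → R1 = 5 + 2 = 7
  MUL R1, 2  → R1 = 7 * 2 = 14
  SUB R1, 3  → R1 = 14 - 3 = 11
Final: R1 = 11

11


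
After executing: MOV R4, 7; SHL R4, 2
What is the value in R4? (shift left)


Register state trace:
  MOV R4, 7  → R4 = 7
  SHL R4, 2  → R4 = 7 << 2 = 7 * 2^2 = 28
Final: R4 = 28

28


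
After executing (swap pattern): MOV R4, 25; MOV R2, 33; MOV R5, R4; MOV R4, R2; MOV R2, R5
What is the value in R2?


Register state trace (swap pattern):
  MOV R4, 25  → R4 = 25
  MOV R2, 33  → R2 = 33
  MOV R5, R4  → R5 = 25  (save R4)
  MOV R4, R2  → R4 = 33  (R4 gets R2's value)
  MOV R2, R5  → R2 = 25  (R2 gets saved value)
Final: R2 = 25

25


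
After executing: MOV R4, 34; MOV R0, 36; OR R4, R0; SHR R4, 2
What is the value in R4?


Register state trace:
  MOV R4, 34  → R4 = 34 (0b00100010)
  MOV R0, 36  → R0 = 36 (0b00100100)
  OR R4, R0  → R4 = 34 OR 36 = 38 (0b00100110)
  SHR R4, 2  → R4 = 38 >> 2 = 9
Final: R4 = 9

9


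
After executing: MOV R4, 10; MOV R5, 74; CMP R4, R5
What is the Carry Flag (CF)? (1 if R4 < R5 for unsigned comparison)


Register state trace:
  MOV R4, 10  → R4 = 10
  MOV R5, 74  → R5 = 74
  CMP R4, R5  → unsigned 10 - 74: borrow occurs
  10 < 74, so CF = 1
CF = 1

1


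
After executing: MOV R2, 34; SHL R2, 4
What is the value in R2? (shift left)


Register state trace:
  MOV R2, 34  → R2 = 34
  SHL R2, 4  → R2 = 34 << 4 = 34 * 2^4 = 544
Final: R2 = 544

544


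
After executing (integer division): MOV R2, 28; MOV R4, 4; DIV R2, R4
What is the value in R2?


Register state trace:
  MOV R2, 28  → R2 = 28
  MOV R4, 4  → R4 = 4
  DIV R2, R4  → R2 = 28 // 4 = 7
Final: R2 = 7

7


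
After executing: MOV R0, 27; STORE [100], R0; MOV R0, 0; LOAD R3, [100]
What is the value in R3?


Register and memory trace:
  MOV R0, 27  → R0 = 27
  STORE [100], R0  → mem[100] = 27
  MOV R0, 0  → R0 = 0
  LOAD R3, [100]  → R3 = mem[100] = 27
Final: R3 = 27

27


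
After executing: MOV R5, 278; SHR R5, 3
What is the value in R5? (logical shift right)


Register state trace:
  MOV R5, 278  → R5 = 278
  SHR R5, 3  → R5 = 278 >> 3 = 278 // 2^3 = 34
Final: R5 = 34

34


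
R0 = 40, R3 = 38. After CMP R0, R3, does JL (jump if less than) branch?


Trace:
  R0 = 40, R3 = 38
  CMP R0, R3  → compares 40 vs 38
  JL checks: is 40 less than 38?
  40 > 38, so condition is false
Branch taken: No

No


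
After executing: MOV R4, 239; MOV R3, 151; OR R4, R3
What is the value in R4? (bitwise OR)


Register state trace:
  MOV R4, 239  → R4 = 239 (0b11101111)
  MOV R3, 151  → R3 = 151 (0b10010111)
  OR R4, R3   → R4 = 239 OR 151 = 255 (0b11111111)
Final: R4 = 255

255


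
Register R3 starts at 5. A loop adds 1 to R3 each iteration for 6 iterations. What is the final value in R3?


Starting value: R3 = 5
  Iter 1: R3 = 5 + 1 = 6
  Iter 2: R3 = 6 + 1 = 7
  Iter 3: R3 = 7 + 1 = 8
  Iter 4: R3 = 8 + 1 = 9
  Iter 5: R3 = 9 + 1 = 10
  Iter 6: R3 = 10 + 1 = 11
Final: R3 = 11

11


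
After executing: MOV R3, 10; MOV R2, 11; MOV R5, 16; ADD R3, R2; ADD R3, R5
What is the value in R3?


Register state trace:
  MOV R3, 10  → R3 = 10
  MOV R2, 11  → R2 = 11
  MOV R5, 16  → R5 = 16
  ADD R3, R2  → R3 = 10 + 11 = 21
  ADD R3, R5  → R3 = 21 + 16 = 37
Final: R3 = 37

37


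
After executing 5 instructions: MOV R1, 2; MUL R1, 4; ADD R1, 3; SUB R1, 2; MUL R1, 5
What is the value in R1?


Register state trace:
  MOV R1, 2  → R1 = 2
  MUL R1, 4  → R1 = 2 * 4 = 8
  ADD R1, 3  → R1 = 8 + 3 = 11
  SUB R1, 2  → R1 = 11 - 2 = 9
  MUL R1, 5  → R1 = 9 * 5 = 45
Final: R1 = 45

45


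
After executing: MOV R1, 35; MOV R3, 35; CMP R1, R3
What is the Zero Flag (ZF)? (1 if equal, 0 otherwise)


Register state trace:
  MOV R1, 35  → R1 = 35
  MOV R3, 35  → R3 = 35
  CMP R1, R3  → computes 35 - 35 = 0
  Result is zero, so values are equal
ZF = 1

1


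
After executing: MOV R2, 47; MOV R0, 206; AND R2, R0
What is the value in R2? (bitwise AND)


Register state trace:
  MOV R2, 47  → R2 = 47 (0b00101111)
  MOV R0, 206  → R0 = 206 (0b11001110)
  AND R2, R0  → R2 = 47 AND 206 = 14 (0b00001110)
Final: R2 = 14

14


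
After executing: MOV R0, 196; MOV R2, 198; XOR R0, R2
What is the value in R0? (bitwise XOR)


Register state trace:
  MOV R0, 196  → R0 = 196 (0b11000100)
  MOV R2, 198  → R2 = 198 (0b11000110)
  XOR R0, R2  → R0 = 196 XOR 198 = 2 (0b00000010)
Final: R0 = 2

2


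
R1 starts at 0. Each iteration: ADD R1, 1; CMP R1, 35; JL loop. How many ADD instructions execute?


Loop trace (R1 starts at 0, target 35, step 1):
  ADD #1: R1 = 0 + 1 = 1  → 1 < 35, loop
  ADD #2: R1 = 1 + 1 = 2  → 2 < 35, loop
  ADD #3: R1 = 2 + 1 = 3  → 3 < 35, loop
  ADD #4: R1 = 3 + 1 = 4  → 4 < 35, loop
  ADD #5: R1 = 4 + 1 = 5  → 5 < 35, loop
  ADD #6: R1 = 5 + 1 = 6  → 6 < 35, loop
  ADD #7: R1 = 6 + 1 = 7  → 7 < 35, loop
  ADD #8: R1 = 7 + 1 = 8  → 8 < 35, loop
  ADD #9: R1 = 8 + 1 = 9  → 9 < 35, loop
  ADD #10: R1 = 9 + 1 = 10  → 10 < 35, loop
  ADD #11: R1 = 10 + 1 = 11  → 11 < 35, loop
  ADD #12: R1 = 11 + 1 = 12  → 12 < 35, loop
  ADD #13: R1 = 12 + 1 = 13  → 13 < 35, loop
  ADD #14: R1 = 13 + 1 = 14  → 14 < 35, loop
  ADD #15: R1 = 14 + 1 = 15  → 15 < 35, loop
  ADD #16: R1 = 15 + 1 = 16  → 16 < 35, loop
  ADD #17: R1 = 16 + 1 = 17  → 17 < 35, loop
  ADD #18: R1 = 17 + 1 = 18  → 18 < 35, loop
  ADD #19: R1 = 18 + 1 = 19  → 19 < 35, loop
  ADD #20: R1 = 19 + 1 = 20  → 20 < 35, loop
  ADD #21: R1 = 20 + 1 = 21  → 21 < 35, loop
  ADD #22: R1 = 21 + 1 = 22  → 22 < 35, loop
  ADD #23: R1 = 22 + 1 = 23  → 23 < 35, loop
  ADD #24: R1 = 23 + 1 = 24  → 24 < 35, loop
  ADD #25: R1 = 24 + 1 = 25  → 25 < 35, loop
  ADD #26: R1 = 25 + 1 = 26  → 26 < 35, loop
  ADD #27: R1 = 26 + 1 = 27  → 27 < 35, loop
  ADD #28: R1 = 27 + 1 = 28  → 28 < 35, loop
  ADD #29: R1 = 28 + 1 = 29  → 29 < 35, loop
  ADD #30: R1 = 29 + 1 = 30  → 30 < 35, loop
  ADD #31: R1 = 30 + 1 = 31  → 31 < 35, loop
  ADD #32: R1 = 31 + 1 = 32  → 32 < 35, loop
  ADD #33: R1 = 32 + 1 = 33  → 33 < 35, loop
  ADD #34: R1 = 33 + 1 = 34  → 34 < 35, loop
  ADD #35: R1 = 34 + 1 = 35  → 35 >= 35, exit
Total ADD instructions: 35

35


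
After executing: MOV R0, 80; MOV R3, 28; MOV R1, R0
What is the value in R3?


Register state trace:
  MOV R0, 80  → R0 = 80
  MOV R3, 28  → R3 = 28
  MOV R1, R0  → R1 = 80
Final: R3 = 28

28


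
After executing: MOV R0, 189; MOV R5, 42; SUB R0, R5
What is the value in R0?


Register state trace:
  MOV R0, 189  → R0 = 189
  MOV R5, 42  → R5 = 42
  SUB R0, R5  → R0 = 189 - 42 = 147
Final: R0 = 147

147


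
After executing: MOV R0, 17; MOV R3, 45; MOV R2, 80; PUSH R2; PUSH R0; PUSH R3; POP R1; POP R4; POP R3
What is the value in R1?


Stack trace (top is rightmost):
  MOV R0, 17  → R0 = 17
  MOV R3, 45  → R3 = 45
  MOV R2, 80  → R2 = 80
  PUSH R2  → stack: [80]
  PUSH R0  → stack: [80, 17]
  PUSH R3  → stack: [80, 17, 45]
  POP R1  → R1 = 45, stack: [80, 17]
  POP R4  → R4 = 17, stack: [80]
  POP R3  → R3 = 80, stack: []
Final: R1 = 45

45


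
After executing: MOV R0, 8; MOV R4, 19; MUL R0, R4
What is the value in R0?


Register state trace:
  MOV R0, 8  → R0 = 8
  MOV R4, 19  → R4 = 19
  MUL R0, R4  → R0 = 8 * 19 = 152
Final: R0 = 152

152


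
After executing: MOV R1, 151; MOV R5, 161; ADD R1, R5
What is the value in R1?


Register state trace:
  MOV R1, 151  → R1 = 151
  MOV R5, 161  → R5 = 161
  ADD R1, R5  → R1 = 151 + 161 = 312
Final: R1 = 312

312


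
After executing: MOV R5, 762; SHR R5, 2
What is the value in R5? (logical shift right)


Register state trace:
  MOV R5, 762  → R5 = 762
  SHR R5, 2  → R5 = 762 >> 2 = 762 // 2^2 = 190
Final: R5 = 190

190


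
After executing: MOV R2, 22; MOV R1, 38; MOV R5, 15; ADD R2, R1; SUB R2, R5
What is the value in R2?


Register state trace:
  MOV R2, 22  → R2 = 22
  MOV R1, 38  → R1 = 38
  MOV R5, 15  → R5 = 15
  ADD R2, R1  → R2 = 22 + 38 = 60
  SUB R2, R5  → R2 = 60 - 15 = 45
Final: R2 = 45

45


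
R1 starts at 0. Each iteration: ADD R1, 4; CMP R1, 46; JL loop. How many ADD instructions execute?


Loop trace (R1 starts at 0, target 46, step 4):
  ADD #1: R1 = 0 + 4 = 4  → 4 < 46, loop
  ADD #2: R1 = 4 + 4 = 8  → 8 < 46, loop
  ADD #3: R1 = 8 + 4 = 12  → 12 < 46, loop
  ADD #4: R1 = 12 + 4 = 16  → 16 < 46, loop
  ADD #5: R1 = 16 + 4 = 20  → 20 < 46, loop
  ADD #6: R1 = 20 + 4 = 24  → 24 < 46, loop
  ADD #7: R1 = 24 + 4 = 28  → 28 < 46, loop
  ADD #8: R1 = 28 + 4 = 32  → 32 < 46, loop
  ADD #9: R1 = 32 + 4 = 36  → 36 < 46, loop
  ADD #10: R1 = 36 + 4 = 40  → 40 < 46, loop
  ADD #11: R1 = 40 + 4 = 44  → 44 < 46, loop
  ADD #12: R1 = 44 + 4 = 48  → 48 >= 46, exit
Total ADD instructions: 12

12


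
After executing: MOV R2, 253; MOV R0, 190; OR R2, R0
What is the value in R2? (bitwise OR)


Register state trace:
  MOV R2, 253  → R2 = 253 (0b11111101)
  MOV R0, 190  → R0 = 190 (0b10111110)
  OR R2, R0   → R2 = 253 OR 190 = 255 (0b11111111)
Final: R2 = 255

255


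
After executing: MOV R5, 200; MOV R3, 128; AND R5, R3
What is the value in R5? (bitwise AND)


Register state trace:
  MOV R5, 200  → R5 = 200 (0b11001000)
  MOV R3, 128  → R3 = 128 (0b10000000)
  AND R5, R3  → R5 = 200 AND 128 = 128 (0b10000000)
Final: R5 = 128

128


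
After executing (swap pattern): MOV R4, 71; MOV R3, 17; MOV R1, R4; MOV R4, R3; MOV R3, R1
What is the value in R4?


Register state trace (swap pattern):
  MOV R4, 71  → R4 = 71
  MOV R3, 17  → R3 = 17
  MOV R1, R4  → R1 = 71  (save R4)
  MOV R4, R3  → R4 = 17  (R4 gets R3's value)
  MOV R3, R1  → R3 = 71  (R3 gets saved value)
Final: R4 = 17

17


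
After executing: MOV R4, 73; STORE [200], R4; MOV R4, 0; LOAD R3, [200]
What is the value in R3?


Register and memory trace:
  MOV R4, 73  → R4 = 73
  STORE [200], R4  → mem[200] = 73
  MOV R4, 0  → R4 = 0
  LOAD R3, [200]  → R3 = mem[200] = 73
Final: R3 = 73

73


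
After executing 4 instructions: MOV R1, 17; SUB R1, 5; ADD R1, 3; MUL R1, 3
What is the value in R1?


Register state trace:
  MOV R1, 17  → R1 = 17
  SUB R1, 5  → R1 = 17 - 5 = 12
  ADD R1, 3  → R1 = 12 + 3 = 15
  MUL R1, 3  → R1 = 15 * 3 = 45
Final: R1 = 45

45


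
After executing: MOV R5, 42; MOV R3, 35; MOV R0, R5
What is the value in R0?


Register state trace:
  MOV R5, 42  → R5 = 42
  MOV R3, 35  → R3 = 35
  MOV R0, R5  → R0 = 42
Final: R0 = 42

42


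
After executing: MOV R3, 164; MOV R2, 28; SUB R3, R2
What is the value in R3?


Register state trace:
  MOV R3, 164  → R3 = 164
  MOV R2, 28  → R2 = 28
  SUB R3, R2  → R3 = 164 - 28 = 136
Final: R3 = 136

136


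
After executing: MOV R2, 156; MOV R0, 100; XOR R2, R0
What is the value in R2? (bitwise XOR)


Register state trace:
  MOV R2, 156  → R2 = 156 (0b10011100)
  MOV R0, 100  → R0 = 100 (0b01100100)
  XOR R2, R0  → R2 = 156 XOR 100 = 248 (0b11111000)
Final: R2 = 248

248


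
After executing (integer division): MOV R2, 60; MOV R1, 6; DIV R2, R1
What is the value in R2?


Register state trace:
  MOV R2, 60  → R2 = 60
  MOV R1, 6  → R1 = 6
  DIV R2, R1  → R2 = 60 // 6 = 10
Final: R2 = 10

10


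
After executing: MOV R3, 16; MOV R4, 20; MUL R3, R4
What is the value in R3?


Register state trace:
  MOV R3, 16  → R3 = 16
  MOV R4, 20  → R4 = 20
  MUL R3, R4  → R3 = 16 * 20 = 320
Final: R3 = 320

320


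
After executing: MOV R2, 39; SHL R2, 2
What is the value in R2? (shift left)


Register state trace:
  MOV R2, 39  → R2 = 39
  SHL R2, 2  → R2 = 39 << 2 = 39 * 2^2 = 156
Final: R2 = 156

156


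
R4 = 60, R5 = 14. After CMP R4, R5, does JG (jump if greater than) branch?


Trace:
  R4 = 60, R5 = 14
  CMP R4, R5  → compares 60 vs 14
  JG checks: is 60 greater than 14?
  60 > 14, so condition is true
Branch taken: Yes

Yes


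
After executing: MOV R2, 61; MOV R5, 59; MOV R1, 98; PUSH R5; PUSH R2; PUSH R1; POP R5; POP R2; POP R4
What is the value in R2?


Stack trace (top is rightmost):
  MOV R2, 61  → R2 = 61
  MOV R5, 59  → R5 = 59
  MOV R1, 98  → R1 = 98
  PUSH R5  → stack: [59]
  PUSH R2  → stack: [59, 61]
  PUSH R1  → stack: [59, 61, 98]
  POP R5  → R5 = 98, stack: [59, 61]
  POP R2  → R2 = 61, stack: [59]
  POP R4  → R4 = 59, stack: []
Final: R2 = 61

61


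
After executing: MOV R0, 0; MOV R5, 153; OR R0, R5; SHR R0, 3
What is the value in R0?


Register state trace:
  MOV R0, 0  → R0 = 0 (0b00000000)
  MOV R5, 153  → R5 = 153 (0b10011001)
  OR R0, R5  → R0 = 0 OR 153 = 153 (0b10011001)
  SHR R0, 3  → R0 = 153 >> 3 = 19
Final: R0 = 19

19


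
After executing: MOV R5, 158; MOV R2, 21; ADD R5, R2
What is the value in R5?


Register state trace:
  MOV R5, 158  → R5 = 158
  MOV R2, 21  → R2 = 21
  ADD R5, R2  → R5 = 158 + 21 = 179
Final: R5 = 179

179


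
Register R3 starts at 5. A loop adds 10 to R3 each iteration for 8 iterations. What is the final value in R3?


Starting value: R3 = 5
  Iter 1: R3 = 5 + 10 = 15
  Iter 2: R3 = 15 + 10 = 25
  Iter 3: R3 = 25 + 10 = 35
  Iter 4: R3 = 35 + 10 = 45
  Iter 5: R3 = 45 + 10 = 55
  Iter 6: R3 = 55 + 10 = 65
  Iter 7: R3 = 65 + 10 = 75
  Iter 8: R3 = 75 + 10 = 85
Final: R3 = 85

85


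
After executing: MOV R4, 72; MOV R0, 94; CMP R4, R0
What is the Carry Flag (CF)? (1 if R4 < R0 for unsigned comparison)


Register state trace:
  MOV R4, 72  → R4 = 72
  MOV R0, 94  → R0 = 94
  CMP R4, R0  → unsigned 72 - 94: borrow occurs
  72 < 94, so CF = 1
CF = 1

1


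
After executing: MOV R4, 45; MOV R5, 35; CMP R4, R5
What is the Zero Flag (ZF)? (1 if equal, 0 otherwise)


Register state trace:
  MOV R4, 45  → R4 = 45
  MOV R5, 35  → R5 = 35
  CMP R4, R5  → computes 45 - 35 = 10
  Result is nonzero, so values are not equal
ZF = 0

0


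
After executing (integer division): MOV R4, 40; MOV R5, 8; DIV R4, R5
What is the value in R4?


Register state trace:
  MOV R4, 40  → R4 = 40
  MOV R5, 8  → R5 = 8
  DIV R4, R5  → R4 = 40 // 8 = 5
Final: R4 = 5

5


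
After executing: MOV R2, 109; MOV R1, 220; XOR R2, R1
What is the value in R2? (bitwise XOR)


Register state trace:
  MOV R2, 109  → R2 = 109 (0b01101101)
  MOV R1, 220  → R1 = 220 (0b11011100)
  XOR R2, R1  → R2 = 109 XOR 220 = 177 (0b10110001)
Final: R2 = 177

177


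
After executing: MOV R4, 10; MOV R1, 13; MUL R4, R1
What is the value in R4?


Register state trace:
  MOV R4, 10  → R4 = 10
  MOV R1, 13  → R1 = 13
  MUL R4, R1  → R4 = 10 * 13 = 130
Final: R4 = 130

130


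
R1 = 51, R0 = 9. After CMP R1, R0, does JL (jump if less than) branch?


Trace:
  R1 = 51, R0 = 9
  CMP R1, R0  → compares 51 vs 9
  JL checks: is 51 less than 9?
  51 > 9, so condition is false
Branch taken: No

No


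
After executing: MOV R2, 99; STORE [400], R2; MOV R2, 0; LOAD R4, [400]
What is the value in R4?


Register and memory trace:
  MOV R2, 99  → R2 = 99
  STORE [400], R2  → mem[400] = 99
  MOV R2, 0  → R2 = 0
  LOAD R4, [400]  → R4 = mem[400] = 99
Final: R4 = 99

99


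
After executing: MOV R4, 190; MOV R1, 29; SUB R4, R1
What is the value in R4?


Register state trace:
  MOV R4, 190  → R4 = 190
  MOV R1, 29  → R1 = 29
  SUB R4, R1  → R4 = 190 - 29 = 161
Final: R4 = 161

161


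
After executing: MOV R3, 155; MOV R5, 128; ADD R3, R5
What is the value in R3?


Register state trace:
  MOV R3, 155  → R3 = 155
  MOV R5, 128  → R5 = 128
  ADD R3, R5  → R3 = 155 + 128 = 283
Final: R3 = 283

283


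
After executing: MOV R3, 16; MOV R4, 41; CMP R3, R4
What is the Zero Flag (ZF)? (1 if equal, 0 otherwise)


Register state trace:
  MOV R3, 16  → R3 = 16
  MOV R4, 41  → R4 = 41
  CMP R3, R4  → computes 16 - 41 = -25
  Result is nonzero, so values are not equal
ZF = 0

0


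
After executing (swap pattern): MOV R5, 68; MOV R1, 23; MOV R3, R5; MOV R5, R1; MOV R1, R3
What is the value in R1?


Register state trace (swap pattern):
  MOV R5, 68  → R5 = 68
  MOV R1, 23  → R1 = 23
  MOV R3, R5  → R3 = 68  (save R5)
  MOV R5, R1  → R5 = 23  (R5 gets R1's value)
  MOV R1, R3  → R1 = 68  (R1 gets saved value)
Final: R1 = 68

68


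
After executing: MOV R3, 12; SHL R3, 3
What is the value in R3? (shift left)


Register state trace:
  MOV R3, 12  → R3 = 12
  SHL R3, 3  → R3 = 12 << 3 = 12 * 2^3 = 96
Final: R3 = 96

96


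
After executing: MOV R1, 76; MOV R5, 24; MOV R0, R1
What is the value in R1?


Register state trace:
  MOV R1, 76  → R1 = 76
  MOV R5, 24  → R5 = 24
  MOV R0, R1  → R0 = 76
Final: R1 = 76

76


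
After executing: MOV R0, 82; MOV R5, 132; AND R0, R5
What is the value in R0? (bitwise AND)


Register state trace:
  MOV R0, 82  → R0 = 82 (0b01010010)
  MOV R5, 132  → R5 = 132 (0b10000100)
  AND R0, R5  → R0 = 82 AND 132 = 0 (0b00000000)
Final: R0 = 0

0


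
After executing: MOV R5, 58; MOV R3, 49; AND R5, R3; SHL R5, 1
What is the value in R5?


Register state trace:
  MOV R5, 58  → R5 = 58 (0b00111010)
  MOV R3, 49  → R3 = 49 (0b00110001)
  AND R5, R3  → R5 = 58 AND 49 = 48 (0b00110000)
  SHL R5, 1  → R5 = 48 << 1 = 96
Final: R5 = 96

96


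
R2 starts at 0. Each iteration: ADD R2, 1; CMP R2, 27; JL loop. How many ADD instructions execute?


Loop trace (R2 starts at 0, target 27, step 1):
  ADD #1: R2 = 0 + 1 = 1  → 1 < 27, loop
  ADD #2: R2 = 1 + 1 = 2  → 2 < 27, loop
  ADD #3: R2 = 2 + 1 = 3  → 3 < 27, loop
  ADD #4: R2 = 3 + 1 = 4  → 4 < 27, loop
  ADD #5: R2 = 4 + 1 = 5  → 5 < 27, loop
  ADD #6: R2 = 5 + 1 = 6  → 6 < 27, loop
  ADD #7: R2 = 6 + 1 = 7  → 7 < 27, loop
  ADD #8: R2 = 7 + 1 = 8  → 8 < 27, loop
  ADD #9: R2 = 8 + 1 = 9  → 9 < 27, loop
  ADD #10: R2 = 9 + 1 = 10  → 10 < 27, loop
  ADD #11: R2 = 10 + 1 = 11  → 11 < 27, loop
  ADD #12: R2 = 11 + 1 = 12  → 12 < 27, loop
  ADD #13: R2 = 12 + 1 = 13  → 13 < 27, loop
  ADD #14: R2 = 13 + 1 = 14  → 14 < 27, loop
  ADD #15: R2 = 14 + 1 = 15  → 15 < 27, loop
  ADD #16: R2 = 15 + 1 = 16  → 16 < 27, loop
  ADD #17: R2 = 16 + 1 = 17  → 17 < 27, loop
  ADD #18: R2 = 17 + 1 = 18  → 18 < 27, loop
  ADD #19: R2 = 18 + 1 = 19  → 19 < 27, loop
  ADD #20: R2 = 19 + 1 = 20  → 20 < 27, loop
  ADD #21: R2 = 20 + 1 = 21  → 21 < 27, loop
  ADD #22: R2 = 21 + 1 = 22  → 22 < 27, loop
  ADD #23: R2 = 22 + 1 = 23  → 23 < 27, loop
  ADD #24: R2 = 23 + 1 = 24  → 24 < 27, loop
  ADD #25: R2 = 24 + 1 = 25  → 25 < 27, loop
  ADD #26: R2 = 25 + 1 = 26  → 26 < 27, loop
  ADD #27: R2 = 26 + 1 = 27  → 27 >= 27, exit
Total ADD instructions: 27

27


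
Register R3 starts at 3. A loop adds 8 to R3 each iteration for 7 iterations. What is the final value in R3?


Starting value: R3 = 3
  Iter 1: R3 = 3 + 8 = 11
  Iter 2: R3 = 11 + 8 = 19
  Iter 3: R3 = 19 + 8 = 27
  Iter 4: R3 = 27 + 8 = 35
  Iter 5: R3 = 35 + 8 = 43
  Iter 6: R3 = 43 + 8 = 51
  Iter 7: R3 = 51 + 8 = 59
Final: R3 = 59

59


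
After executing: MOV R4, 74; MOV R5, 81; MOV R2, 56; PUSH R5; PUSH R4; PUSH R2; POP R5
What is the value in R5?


Stack trace (top is rightmost):
  MOV R4, 74  → R4 = 74
  MOV R5, 81  → R5 = 81
  MOV R2, 56  → R2 = 56
  PUSH R5  → stack: [81]
  PUSH R4  → stack: [81, 74]
  PUSH R2  → stack: [81, 74, 56]
  POP R5  → R5 = 56, stack: [81, 74]
Final: R5 = 56

56


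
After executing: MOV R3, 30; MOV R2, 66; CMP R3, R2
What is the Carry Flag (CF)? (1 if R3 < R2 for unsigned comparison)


Register state trace:
  MOV R3, 30  → R3 = 30
  MOV R2, 66  → R2 = 66
  CMP R3, R2  → unsigned 30 - 66: borrow occurs
  30 < 66, so CF = 1
CF = 1

1


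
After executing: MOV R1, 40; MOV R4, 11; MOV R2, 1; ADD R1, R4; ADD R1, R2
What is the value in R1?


Register state trace:
  MOV R1, 40  → R1 = 40
  MOV R4, 11  → R4 = 11
  MOV R2, 1  → R2 = 1
  ADD R1, R4  → R1 = 40 + 11 = 51
  ADD R1, R2  → R1 = 51 + 1 = 52
Final: R1 = 52

52


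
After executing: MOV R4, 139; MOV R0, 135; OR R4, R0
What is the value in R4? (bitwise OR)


Register state trace:
  MOV R4, 139  → R4 = 139 (0b10001011)
  MOV R0, 135  → R0 = 135 (0b10000111)
  OR R4, R0   → R4 = 139 OR 135 = 143 (0b10001111)
Final: R4 = 143

143


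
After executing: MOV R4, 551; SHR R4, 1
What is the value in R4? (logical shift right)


Register state trace:
  MOV R4, 551  → R4 = 551
  SHR R4, 1  → R4 = 551 >> 1 = 551 // 2^1 = 275
Final: R4 = 275

275


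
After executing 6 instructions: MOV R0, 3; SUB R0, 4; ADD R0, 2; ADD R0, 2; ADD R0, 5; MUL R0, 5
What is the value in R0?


Register state trace:
  MOV R0, 3  → R0 = 3
  SUB R0, 4  → R0 = 3 - 4 = -1
  ADD R0, 2  → R0 = -1 + 2 = 1
  ADD R0, 2  → R0 = 1 + 2 = 3
  ADD R0, 5  → R0 = 3 + 5 = 8
  MUL R0, 5  → R0 = 8 * 5 = 40
Final: R0 = 40

40


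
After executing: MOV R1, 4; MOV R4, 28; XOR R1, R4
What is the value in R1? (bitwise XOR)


Register state trace:
  MOV R1, 4  → R1 = 4 (0b00000100)
  MOV R4, 28  → R4 = 28 (0b00011100)
  XOR R1, R4  → R1 = 4 XOR 28 = 24 (0b00011000)
Final: R1 = 24

24


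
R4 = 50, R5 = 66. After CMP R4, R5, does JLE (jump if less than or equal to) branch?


Trace:
  R4 = 50, R5 = 66
  CMP R4, R5  → compares 50 vs 66
  JLE checks: is 50 less than or equal to 66?
  50 < 66, so condition is true
Branch taken: Yes

Yes


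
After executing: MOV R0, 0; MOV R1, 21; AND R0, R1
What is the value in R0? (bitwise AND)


Register state trace:
  MOV R0, 0  → R0 = 0 (0b00000000)
  MOV R1, 21  → R1 = 21 (0b00010101)
  AND R0, R1  → R0 = 0 AND 21 = 0 (0b00000000)
Final: R0 = 0

0


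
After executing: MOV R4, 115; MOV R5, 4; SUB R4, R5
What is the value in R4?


Register state trace:
  MOV R4, 115  → R4 = 115
  MOV R5, 4  → R5 = 4
  SUB R4, R5  → R4 = 115 - 4 = 111
Final: R4 = 111

111


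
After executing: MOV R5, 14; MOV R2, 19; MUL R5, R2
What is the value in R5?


Register state trace:
  MOV R5, 14  → R5 = 14
  MOV R2, 19  → R2 = 19
  MUL R5, R2  → R5 = 14 * 19 = 266
Final: R5 = 266

266


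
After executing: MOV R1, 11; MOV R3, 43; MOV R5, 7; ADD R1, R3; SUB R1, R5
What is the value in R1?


Register state trace:
  MOV R1, 11  → R1 = 11
  MOV R3, 43  → R3 = 43
  MOV R5, 7  → R5 = 7
  ADD R1, R3  → R1 = 11 + 43 = 54
  SUB R1, R5  → R1 = 54 - 7 = 47
Final: R1 = 47

47


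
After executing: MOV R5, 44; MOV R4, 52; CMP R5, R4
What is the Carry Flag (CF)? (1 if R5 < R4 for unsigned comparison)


Register state trace:
  MOV R5, 44  → R5 = 44
  MOV R4, 52  → R4 = 52
  CMP R5, R4  → unsigned 44 - 52: borrow occurs
  44 < 52, so CF = 1
CF = 1

1


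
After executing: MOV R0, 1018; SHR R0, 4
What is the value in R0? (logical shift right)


Register state trace:
  MOV R0, 1018  → R0 = 1018
  SHR R0, 4  → R0 = 1018 >> 4 = 1018 // 2^4 = 63
Final: R0 = 63

63


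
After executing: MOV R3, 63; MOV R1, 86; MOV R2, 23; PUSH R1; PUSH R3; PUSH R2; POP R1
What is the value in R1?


Stack trace (top is rightmost):
  MOV R3, 63  → R3 = 63
  MOV R1, 86  → R1 = 86
  MOV R2, 23  → R2 = 23
  PUSH R1  → stack: [86]
  PUSH R3  → stack: [86, 63]
  PUSH R2  → stack: [86, 63, 23]
  POP R1  → R1 = 23, stack: [86, 63]
Final: R1 = 23

23


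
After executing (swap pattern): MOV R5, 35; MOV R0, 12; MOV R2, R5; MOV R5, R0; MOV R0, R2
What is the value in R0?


Register state trace (swap pattern):
  MOV R5, 35  → R5 = 35
  MOV R0, 12  → R0 = 12
  MOV R2, R5  → R2 = 35  (save R5)
  MOV R5, R0  → R5 = 12  (R5 gets R0's value)
  MOV R0, R2  → R0 = 35  (R0 gets saved value)
Final: R0 = 35

35


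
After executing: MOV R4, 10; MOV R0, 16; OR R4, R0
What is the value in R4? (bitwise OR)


Register state trace:
  MOV R4, 10  → R4 = 10 (0b00001010)
  MOV R0, 16  → R0 = 16 (0b00010000)
  OR R4, R0   → R4 = 10 OR 16 = 26 (0b00011010)
Final: R4 = 26

26


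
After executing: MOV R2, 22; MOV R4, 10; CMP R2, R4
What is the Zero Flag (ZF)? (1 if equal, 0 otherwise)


Register state trace:
  MOV R2, 22  → R2 = 22
  MOV R4, 10  → R4 = 10
  CMP R2, R4  → computes 22 - 10 = 12
  Result is nonzero, so values are not equal
ZF = 0

0


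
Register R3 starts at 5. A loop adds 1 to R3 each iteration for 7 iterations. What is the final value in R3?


Starting value: R3 = 5
  Iter 1: R3 = 5 + 1 = 6
  Iter 2: R3 = 6 + 1 = 7
  Iter 3: R3 = 7 + 1 = 8
  Iter 4: R3 = 8 + 1 = 9
  Iter 5: R3 = 9 + 1 = 10
  Iter 6: R3 = 10 + 1 = 11
  Iter 7: R3 = 11 + 1 = 12
Final: R3 = 12

12


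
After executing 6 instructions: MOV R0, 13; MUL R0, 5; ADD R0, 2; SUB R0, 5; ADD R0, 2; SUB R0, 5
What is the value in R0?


Register state trace:
  MOV R0, 13  → R0 = 13
  MUL R0, 5  → R0 = 13 * 5 = 65
  ADD R0, 2  → R0 = 65 + 2 = 67
  SUB R0, 5  → R0 = 67 - 5 = 62
  ADD R0, 2  → R0 = 62 + 2 = 64
  SUB R0, 5  → R0 = 64 - 5 = 59
Final: R0 = 59

59


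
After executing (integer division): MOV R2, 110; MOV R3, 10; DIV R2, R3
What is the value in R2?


Register state trace:
  MOV R2, 110  → R2 = 110
  MOV R3, 10  → R3 = 10
  DIV R2, R3  → R2 = 110 // 10 = 11
Final: R2 = 11

11


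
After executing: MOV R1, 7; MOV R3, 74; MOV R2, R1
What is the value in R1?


Register state trace:
  MOV R1, 7  → R1 = 7
  MOV R3, 74  → R3 = 74
  MOV R2, R1  → R2 = 7
Final: R1 = 7

7


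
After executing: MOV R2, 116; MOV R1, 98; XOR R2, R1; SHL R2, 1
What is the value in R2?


Register state trace:
  MOV R2, 116  → R2 = 116 (0b01110100)
  MOV R1, 98  → R1 = 98 (0b01100010)
  XOR R2, R1  → R2 = 116 XOR 98 = 22 (0b00010110)
  SHL R2, 1  → R2 = 22 << 1 = 44
Final: R2 = 44

44


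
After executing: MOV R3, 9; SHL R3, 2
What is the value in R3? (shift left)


Register state trace:
  MOV R3, 9  → R3 = 9
  SHL R3, 2  → R3 = 9 << 2 = 9 * 2^2 = 36
Final: R3 = 36

36


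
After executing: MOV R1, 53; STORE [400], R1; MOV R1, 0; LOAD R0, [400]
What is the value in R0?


Register and memory trace:
  MOV R1, 53  → R1 = 53
  STORE [400], R1  → mem[400] = 53
  MOV R1, 0  → R1 = 0
  LOAD R0, [400]  → R0 = mem[400] = 53
Final: R0 = 53

53


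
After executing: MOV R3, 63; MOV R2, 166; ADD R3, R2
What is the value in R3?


Register state trace:
  MOV R3, 63  → R3 = 63
  MOV R2, 166  → R2 = 166
  ADD R3, R2  → R3 = 63 + 166 = 229
Final: R3 = 229

229


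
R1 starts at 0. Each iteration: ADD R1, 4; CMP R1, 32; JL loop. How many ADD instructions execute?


Loop trace (R1 starts at 0, target 32, step 4):
  ADD #1: R1 = 0 + 4 = 4  → 4 < 32, loop
  ADD #2: R1 = 4 + 4 = 8  → 8 < 32, loop
  ADD #3: R1 = 8 + 4 = 12  → 12 < 32, loop
  ADD #4: R1 = 12 + 4 = 16  → 16 < 32, loop
  ADD #5: R1 = 16 + 4 = 20  → 20 < 32, loop
  ADD #6: R1 = 20 + 4 = 24  → 24 < 32, loop
  ADD #7: R1 = 24 + 4 = 28  → 28 < 32, loop
  ADD #8: R1 = 28 + 4 = 32  → 32 >= 32, exit
Total ADD instructions: 8

8


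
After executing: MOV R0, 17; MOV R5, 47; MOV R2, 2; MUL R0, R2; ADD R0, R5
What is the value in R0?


Register state trace:
  MOV R0, 17  → R0 = 17
  MOV R5, 47  → R5 = 47
  MOV R2, 2  → R2 = 2
  MUL R0, R2  → R0 = 17 * 2 = 34
  ADD R0, R5  → R0 = 34 + 47 = 81
Final: R0 = 81

81


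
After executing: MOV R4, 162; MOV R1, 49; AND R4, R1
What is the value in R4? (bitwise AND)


Register state trace:
  MOV R4, 162  → R4 = 162 (0b10100010)
  MOV R1, 49  → R1 = 49 (0b00110001)
  AND R4, R1  → R4 = 162 AND 49 = 32 (0b00100000)
Final: R4 = 32

32
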